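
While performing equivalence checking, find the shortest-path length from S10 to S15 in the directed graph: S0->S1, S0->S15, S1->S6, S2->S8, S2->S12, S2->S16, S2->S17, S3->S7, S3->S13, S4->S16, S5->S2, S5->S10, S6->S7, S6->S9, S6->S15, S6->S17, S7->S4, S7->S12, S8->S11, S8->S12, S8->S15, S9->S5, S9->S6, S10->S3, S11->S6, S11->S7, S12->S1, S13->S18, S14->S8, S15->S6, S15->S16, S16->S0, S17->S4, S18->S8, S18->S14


BFS layer-by-layer from S10:
  dist 0: {S10}
  dist 1: {S3}
  dist 2: {S7, S13}
  dist 3: {S4, S12, S18}
  dist 4: {S1, S8, S14, S16}
  dist 5: {S0, S6, S11, S15}
  -> S15 reached at distance 5
Shortest path length = 5

5


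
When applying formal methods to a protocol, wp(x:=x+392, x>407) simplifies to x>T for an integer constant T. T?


Formula: wp(x:=E, P) = P[E/x] (substitute E for x in postcondition)
Step 1: Postcondition: x>407
Step 2: Substitute x+392 for x: x+392>407
Step 3: Solve for x: x > 407-392 = 15

15


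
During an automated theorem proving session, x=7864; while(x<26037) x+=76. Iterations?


Step 1: x goes from 7864 toward 26037 by 76; the body runs while x<26037, so iterations = ceil((bound-start)/step)
Step 2: Distance=18173
Step 3: ceil(18173/76)=240

240


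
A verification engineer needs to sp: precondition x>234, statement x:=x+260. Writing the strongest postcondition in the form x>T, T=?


Formula: sp(P, x:=E) = exists old_x. (x = E[old_x/x]) AND P[old_x/x] (old_x is the value of x before the assignment; eliminate old_x by solving x = E[old_x/x] for old_x)
Step 1: Precondition P: x>234, i.e. old_x > 234
Step 2: Assignment gives x = old_x + 260, so old_x = x - 260
Step 3: Substitute into P: x - 260 > 234
Step 4: Simplify: x > 234+260 = 494

494


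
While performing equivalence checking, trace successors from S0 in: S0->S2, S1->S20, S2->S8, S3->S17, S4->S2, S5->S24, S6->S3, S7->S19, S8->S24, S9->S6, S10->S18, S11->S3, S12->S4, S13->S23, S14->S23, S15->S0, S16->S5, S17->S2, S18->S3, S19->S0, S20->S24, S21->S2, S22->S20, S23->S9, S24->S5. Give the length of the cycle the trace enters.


Trace from S0 until a state repeats:
  S0 -> S2 -> S8 -> S24 -> S5 -> S24
S24 first seen at step 3, revisited at step 5.
Cycle length = 5 - 3 = 2

2


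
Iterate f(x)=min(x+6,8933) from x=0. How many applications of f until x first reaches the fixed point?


Step 1: x=0, cap=8933, increment=6
Step 2: x grows by 6 each step until capped at 8933; fixed point is x=8933
Step 3: iterations = ceil(8933/6) = 1489

1489


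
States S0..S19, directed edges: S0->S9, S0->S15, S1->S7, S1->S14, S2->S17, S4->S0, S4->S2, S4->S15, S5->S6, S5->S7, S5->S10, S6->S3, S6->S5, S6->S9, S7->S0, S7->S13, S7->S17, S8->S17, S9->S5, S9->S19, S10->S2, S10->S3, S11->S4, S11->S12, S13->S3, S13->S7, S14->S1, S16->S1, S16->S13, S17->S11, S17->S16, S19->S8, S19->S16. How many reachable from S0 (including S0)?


BFS from S0:
  layer 0: {S0}
  layer 1: {S9, S15}
  layer 2: {S5, S19}
  layer 3: {S6, S7, S8, S10, S16}
  layer 4: {S1, S2, S3, S13, S17}
  layer 5: {S11, S14}
  layer 6: {S4, S12}
Reachable set: {S0, S1, S2, S3, S4, S5, S6, S7, S8, S9, S10, S11, S12, S13, S14, S15, S16, S17, S19}
Count = 19

19


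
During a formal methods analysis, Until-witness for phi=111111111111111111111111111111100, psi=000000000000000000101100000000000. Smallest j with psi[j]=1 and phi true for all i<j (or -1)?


(phi U psi) at 0: need smallest j with psi[j]=1 and phi[i]=1 for all i in [0,j).
Scan from step 0:
  step 0: phi=1, psi=0 -> continue
  step 1: phi=1, psi=0 -> continue
  step 2: phi=1, psi=0 -> continue
  step 3: phi=1, psi=0 -> continue
  step 18: psi=1 and phi held for [0,18) -> witness found
Witness step = 18

18


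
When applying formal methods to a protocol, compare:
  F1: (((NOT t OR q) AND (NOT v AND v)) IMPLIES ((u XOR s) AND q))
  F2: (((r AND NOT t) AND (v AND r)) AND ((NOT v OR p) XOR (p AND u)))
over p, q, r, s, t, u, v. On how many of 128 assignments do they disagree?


F1 = (((NOT t OR q) AND (NOT v AND v)) IMPLIES ((u XOR s) AND q))
F2 = (((r AND NOT t) AND (v AND r)) AND ((NOT v OR p) XOR (p AND u)))
Evaluate both on each of 128 rows (bits = p,q,r,s,t,u,v):
  row 0 [0000000]: F1=1 F2=0 (differ) -> 1
  row 1 [0000001]: F1=1 F2=0 (differ) -> 1
  row 2 [0000010]: F1=1 F2=0 (differ) -> 1
  row 3 [0000011]: F1=1 F2=0 (differ) -> 1
  row 4 [0000100]: F1=1 F2=0 (differ) -> 1
  (every remaining row is evaluated the same way; all 128 results are listed next)
Full result column, 8 rows per line (p,q,r,s fixed per line; t,u,v runs 000..111 left to right):
  rows 0-7 [p,q,r,s=0000]: 11111111  (ones: 8)
  rows 8-15 [p,q,r,s=0001]: 11111111  (ones: 8)
  rows 16-23 [p,q,r,s=0010]: 11111111  (ones: 8)
  rows 24-31 [p,q,r,s=0011]: 11111111  (ones: 8)
  rows 32-39 [p,q,r,s=0100]: 11111111  (ones: 8)
  rows 40-47 [p,q,r,s=0101]: 11111111  (ones: 8)
  rows 48-55 [p,q,r,s=0110]: 11111111  (ones: 8)
  rows 56-63 [p,q,r,s=0111]: 11111111  (ones: 8)
  rows 64-71 [p,q,r,s=1000]: 11111111  (ones: 8)
  rows 72-79 [p,q,r,s=1001]: 11111111  (ones: 8)
  rows 80-87 [p,q,r,s=1010]: 10111111  (ones: 7)
  rows 88-95 [p,q,r,s=1011]: 10111111  (ones: 7)
  rows 96-103 [p,q,r,s=1100]: 11111111  (ones: 8)
  rows 104-111 [p,q,r,s=1101]: 11111111  (ones: 8)
  rows 112-119 [p,q,r,s=1110]: 10111111  (ones: 7)
  rows 120-127 [p,q,r,s=1111]: 10111111  (ones: 7)
Disagreements = 8+8+8+8+8+8+8+8+8+8+7+7+8+8+7+7 = 124

124


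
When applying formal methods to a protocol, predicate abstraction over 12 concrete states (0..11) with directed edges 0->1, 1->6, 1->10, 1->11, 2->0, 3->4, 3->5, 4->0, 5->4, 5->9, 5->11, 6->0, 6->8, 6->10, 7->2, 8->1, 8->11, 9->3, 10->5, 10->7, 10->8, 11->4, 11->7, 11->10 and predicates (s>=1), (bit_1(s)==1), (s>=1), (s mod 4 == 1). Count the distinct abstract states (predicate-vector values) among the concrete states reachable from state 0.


BFS from 0:
Concrete reachable: {0, 1, 2, 3, 4, 5, 6, 7, 8, 9, 10, 11}
Abstract via predicates (s>=1), (bit_1(s)==1), (s>=1), (s mod 4 == 1):
  (0,0,0,0) <- {0}
  (1,0,1,0) <- {4, 8}
  (1,0,1,1) <- {1, 5, 9}
  (1,1,1,0) <- {2, 3, 6, 7, 10, 11}
Distinct abstract states = 4

4


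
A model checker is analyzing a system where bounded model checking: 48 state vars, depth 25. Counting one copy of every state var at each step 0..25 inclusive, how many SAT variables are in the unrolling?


BMC unrolls to depth k, creating one copy of each state var for steps 0..k.
Step count = 25 + 1 = 26 (steps 0 through 25)
Vars per step = 48
Total = 48 * 26 = 1248

1248


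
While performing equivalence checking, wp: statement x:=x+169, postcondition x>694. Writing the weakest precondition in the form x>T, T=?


Formula: wp(x:=E, P) = P[E/x] (substitute E for x in postcondition)
Step 1: Postcondition: x>694
Step 2: Substitute x+169 for x: x+169>694
Step 3: Solve for x: x > 694-169 = 525

525


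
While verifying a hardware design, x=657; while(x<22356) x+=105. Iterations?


Step 1: x goes from 657 toward 22356 by 105; the body runs while x<22356, so iterations = ceil((bound-start)/step)
Step 2: Distance=21699
Step 3: ceil(21699/105)=207

207


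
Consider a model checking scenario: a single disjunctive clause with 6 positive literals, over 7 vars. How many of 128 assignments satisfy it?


Step 1: Total=2^7=128
Step 2: Unsat when all 6 false: 2^1=2
Step 3: Sat=128-2=126

126


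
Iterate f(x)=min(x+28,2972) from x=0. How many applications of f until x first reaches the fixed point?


Step 1: x=0, cap=2972, increment=28
Step 2: x grows by 28 each step until capped at 2972; fixed point is x=2972
Step 3: iterations = ceil(2972/28) = 107

107


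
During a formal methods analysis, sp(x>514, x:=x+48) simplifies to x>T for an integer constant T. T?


Formula: sp(P, x:=E) = exists old_x. (x = E[old_x/x]) AND P[old_x/x] (old_x is the value of x before the assignment; eliminate old_x by solving x = E[old_x/x] for old_x)
Step 1: Precondition P: x>514, i.e. old_x > 514
Step 2: Assignment gives x = old_x + 48, so old_x = x - 48
Step 3: Substitute into P: x - 48 > 514
Step 4: Simplify: x > 514+48 = 562

562


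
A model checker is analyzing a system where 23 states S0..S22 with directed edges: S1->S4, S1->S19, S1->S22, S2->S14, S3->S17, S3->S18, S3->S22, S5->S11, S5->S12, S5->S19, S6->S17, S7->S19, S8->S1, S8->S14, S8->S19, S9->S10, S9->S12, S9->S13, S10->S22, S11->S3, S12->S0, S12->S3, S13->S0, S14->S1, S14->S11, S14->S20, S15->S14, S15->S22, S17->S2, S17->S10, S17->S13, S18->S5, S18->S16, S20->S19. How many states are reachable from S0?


BFS from S0:
  layer 0: {S0}
Reachable set: {S0}
Count = 1

1


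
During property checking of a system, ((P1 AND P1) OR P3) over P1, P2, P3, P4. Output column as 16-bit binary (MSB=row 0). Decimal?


Formula: ((P1 AND P1) OR P3) over P1, P2, P3, P4 (16 rows)
Evaluate each row (bits = P1,P2,P3,P4, MSB first):
  row 0 [0000]: ((0 AND 0) OR 0) -> 0
  row 1 [0001]: ((0 AND 0) OR 0) -> 0
  row 2 [0010]: ((0 AND 0) OR 1) -> 1
  row 3 [0011]: ((0 AND 0) OR 1) -> 1
  row 4 [0100]: ((0 AND 0) OR 0) -> 0
  row 5 [0101]: ((0 AND 0) OR 0) -> 0
  row 6 [0110]: ((0 AND 0) OR 1) -> 1
  row 7 [0111]: ((0 AND 0) OR 1) -> 1
  row 8 [1000]: ((1 AND 1) OR 0) -> 1
  row 9 [1001]: ((1 AND 1) OR 0) -> 1
  row 10 [1010]: ((1 AND 1) OR 1) -> 1
  row 11 [1011]: ((1 AND 1) OR 1) -> 1
  row 12 [1100]: ((1 AND 1) OR 0) -> 1
  row 13 [1101]: ((1 AND 1) OR 0) -> 1
  row 14 [1110]: ((1 AND 1) OR 1) -> 1
  row 15 [1111]: ((1 AND 1) OR 1) -> 1
Full result column, 4 rows per line (P1,P2 fixed per line; P3,P4 runs 00..11 left to right):
  rows 0-3 [P1,P2=00]: 0011  = hex 3
  rows 4-7 [P1,P2=01]: 0011  = hex 3
  rows 8-11 [P1,P2=10]: 1111  = hex F
  rows 12-15 [P1,P2=11]: 1111  = hex F
Output column (row 0 .. row 15) = 0011001111111111
Output column grouped in 4s = 0011 0011 1111 1111 = 0x33FF
Convert to decimal digit by digit (value = value*16 + digit):
  3 -> 3
  3*16 + 3 = 51
  51*16 + 15 (F) = 831
  831*16 + 15 (F) = 13311
Decimal = 13311

13311


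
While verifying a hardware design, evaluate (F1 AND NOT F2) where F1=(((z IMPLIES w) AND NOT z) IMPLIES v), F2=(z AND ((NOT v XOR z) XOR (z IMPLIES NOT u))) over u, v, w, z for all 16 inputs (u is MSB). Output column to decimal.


F1 = (((z IMPLIES w) AND NOT z) IMPLIES v)
F2 = (z AND ((NOT v XOR z) XOR (z IMPLIES NOT u)))
Counterexample to F1=>F2 is where F1=1 and F2=0.
Evaluate each row (bits = u,v,w,z, MSB first):
  row 0 [0000]: F1=0 F2=0 -> F1&~F2 -> 0
  row 1 [0001]: F1=1 F2=1 -> F1&~F2 -> 0
  row 2 [0010]: F1=0 F2=0 -> F1&~F2 -> 0
  row 3 [0011]: F1=1 F2=1 -> F1&~F2 -> 0
  row 4 [0100]: F1=1 F2=0 -> F1&~F2 -> 1
  row 5 [0101]: F1=1 F2=0 -> F1&~F2 -> 1
  row 6 [0110]: F1=1 F2=0 -> F1&~F2 -> 1
  row 7 [0111]: F1=1 F2=0 -> F1&~F2 -> 1
  row 8 [1000]: F1=0 F2=0 -> F1&~F2 -> 0
  row 9 [1001]: F1=1 F2=0 -> F1&~F2 -> 1
  row 10 [1010]: F1=0 F2=0 -> F1&~F2 -> 0
  row 11 [1011]: F1=1 F2=0 -> F1&~F2 -> 1
  row 12 [1100]: F1=1 F2=0 -> F1&~F2 -> 1
  row 13 [1101]: F1=1 F2=1 -> F1&~F2 -> 0
  row 14 [1110]: F1=1 F2=0 -> F1&~F2 -> 1
  row 15 [1111]: F1=1 F2=1 -> F1&~F2 -> 0
Full result column, 4 rows per line (u,v fixed per line; w,z runs 00..11 left to right):
  rows 0-3 [u,v=00]: 0000  = hex 0
  rows 4-7 [u,v=01]: 1111  = hex F
  rows 8-11 [u,v=10]: 0101  = hex 5
  rows 12-15 [u,v=11]: 1010  = hex A
Counterexample vector (row 0 .. row 15) = 0000111101011010
Output column grouped in 4s = 0000 1111 0101 1010 = 0x0F5A
Convert to decimal digit by digit (value = value*16 + digit):
  0 -> 0
  0*16 + 15 (F) = 15
  15*16 + 5 = 245
  245*16 + 10 (A) = 3930
Decimal = 3930

3930


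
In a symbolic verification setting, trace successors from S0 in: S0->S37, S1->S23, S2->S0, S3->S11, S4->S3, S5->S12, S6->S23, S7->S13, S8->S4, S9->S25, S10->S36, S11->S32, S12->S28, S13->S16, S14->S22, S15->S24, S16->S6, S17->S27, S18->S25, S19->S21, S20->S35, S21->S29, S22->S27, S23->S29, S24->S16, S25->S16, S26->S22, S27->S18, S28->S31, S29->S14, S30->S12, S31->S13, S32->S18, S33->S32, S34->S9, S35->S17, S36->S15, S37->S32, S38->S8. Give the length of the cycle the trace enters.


Trace from S0 until a state repeats:
  S0 -> S37 -> S32 -> S18 -> S25 -> S16 -> S6 -> S23 -> S29 -> S14 -> S22 -> S27 -> S18
S18 first seen at step 3, revisited at step 12.
Cycle length = 12 - 3 = 9

9


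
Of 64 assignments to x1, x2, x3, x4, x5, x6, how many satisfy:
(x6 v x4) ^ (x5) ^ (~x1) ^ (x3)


CNF with 4 clauses over 6 vars (64 assignments).
An assignment satisfies CNF iff every clause has >=1 true literal.
Check each row (bits = x1,x2,x3,x4,x5,x6; clause T/F shown):
  row 0 [000000]: clauses=FFTF -> 0
  row 1 [000001]: clauses=TFTF -> 0
  row 2 [000010]: clauses=FTTF -> 0
  row 3 [000011]: clauses=TTTF -> 0
  row 4 [000100]: clauses=TFTF -> 0
  (every remaining row is evaluated the same way; all 64 results are listed next)
Full result column, 8 rows per line (x1,x2,x3 fixed per line; x4,x5,x6 runs 000..111 left to right):
  rows 0-7 [x1,x2,x3=000]: 00000000  (ones: 0)
  rows 8-15 [x1,x2,x3=001]: 00010011  (ones: 3)
  rows 16-23 [x1,x2,x3=010]: 00000000  (ones: 0)
  rows 24-31 [x1,x2,x3=011]: 00010011  (ones: 3)
  rows 32-39 [x1,x2,x3=100]: 00000000  (ones: 0)
  rows 40-47 [x1,x2,x3=101]: 00000000  (ones: 0)
  rows 48-55 [x1,x2,x3=110]: 00000000  (ones: 0)
  rows 56-63 [x1,x2,x3=111]: 00000000  (ones: 0)
Satisfying assignments = 0+3+0+3+0+0+0+0 = 6

6


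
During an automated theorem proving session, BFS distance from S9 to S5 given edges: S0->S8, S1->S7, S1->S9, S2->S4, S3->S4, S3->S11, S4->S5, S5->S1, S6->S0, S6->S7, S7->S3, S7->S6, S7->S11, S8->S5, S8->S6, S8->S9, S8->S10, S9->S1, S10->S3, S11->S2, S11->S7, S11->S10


BFS layer-by-layer from S9:
  dist 0: {S9}
  dist 1: {S1}
  dist 2: {S7}
  dist 3: {S3, S6, S11}
  dist 4: {S0, S2, S4, S10}
  dist 5: {S5, S8}
  -> S5 reached at distance 5
Shortest path length = 5

5


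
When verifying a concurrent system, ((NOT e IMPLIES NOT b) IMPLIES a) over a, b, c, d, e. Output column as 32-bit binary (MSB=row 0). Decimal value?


Formula: ((NOT e IMPLIES NOT b) IMPLIES a) over a, b, c, d, e (32 rows)
Evaluate each row (bits = a,b,c,d,e, MSB first):
  row 0 [00000]: ((NOT 0 IMPLIES NOT 0) IMPLIES 0) -> 0
  row 1 [00001]: ((NOT 1 IMPLIES NOT 0) IMPLIES 0) -> 0
  row 2 [00010]: ((NOT 0 IMPLIES NOT 0) IMPLIES 0) -> 0
  row 3 [00011]: ((NOT 1 IMPLIES NOT 0) IMPLIES 0) -> 0
  row 4 [00100]: ((NOT 0 IMPLIES NOT 0) IMPLIES 0) -> 0
  row 5 [00101]: ((NOT 1 IMPLIES NOT 0) IMPLIES 0) -> 0
  row 6 [00110]: ((NOT 0 IMPLIES NOT 0) IMPLIES 0) -> 0
  row 7 [00111]: ((NOT 1 IMPLIES NOT 0) IMPLIES 0) -> 0
  row 8 [01000]: ((NOT 0 IMPLIES NOT 1) IMPLIES 0) -> 1
  row 9 [01001]: ((NOT 1 IMPLIES NOT 1) IMPLIES 0) -> 0
  row 10 [01010]: ((NOT 0 IMPLIES NOT 1) IMPLIES 0) -> 1
  row 11 [01011]: ((NOT 1 IMPLIES NOT 1) IMPLIES 0) -> 0
  row 12 [01100]: ((NOT 0 IMPLIES NOT 1) IMPLIES 0) -> 1
  row 13 [01101]: ((NOT 1 IMPLIES NOT 1) IMPLIES 0) -> 0
  row 14 [01110]: ((NOT 0 IMPLIES NOT 1) IMPLIES 0) -> 1
  row 15 [01111]: ((NOT 1 IMPLIES NOT 1) IMPLIES 0) -> 0
  row 16 [10000]: ((NOT 0 IMPLIES NOT 0) IMPLIES 1) -> 1
  row 17 [10001]: ((NOT 1 IMPLIES NOT 0) IMPLIES 1) -> 1
  row 18 [10010]: ((NOT 0 IMPLIES NOT 0) IMPLIES 1) -> 1
  row 19 [10011]: ((NOT 1 IMPLIES NOT 0) IMPLIES 1) -> 1
  row 20 [10100]: ((NOT 0 IMPLIES NOT 0) IMPLIES 1) -> 1
  row 21 [10101]: ((NOT 1 IMPLIES NOT 0) IMPLIES 1) -> 1
  row 22 [10110]: ((NOT 0 IMPLIES NOT 0) IMPLIES 1) -> 1
  row 23 [10111]: ((NOT 1 IMPLIES NOT 0) IMPLIES 1) -> 1
  row 24 [11000]: ((NOT 0 IMPLIES NOT 1) IMPLIES 1) -> 1
  row 25 [11001]: ((NOT 1 IMPLIES NOT 1) IMPLIES 1) -> 1
  row 26 [11010]: ((NOT 0 IMPLIES NOT 1) IMPLIES 1) -> 1
  row 27 [11011]: ((NOT 1 IMPLIES NOT 1) IMPLIES 1) -> 1
  row 28 [11100]: ((NOT 0 IMPLIES NOT 1) IMPLIES 1) -> 1
  row 29 [11101]: ((NOT 1 IMPLIES NOT 1) IMPLIES 1) -> 1
  row 30 [11110]: ((NOT 0 IMPLIES NOT 1) IMPLIES 1) -> 1
  row 31 [11111]: ((NOT 1 IMPLIES NOT 1) IMPLIES 1) -> 1
Full result column, 4 rows per line (a,b,c fixed per line; d,e runs 00..11 left to right):
  rows 0-3 [a,b,c=000]: 0000  = hex 0
  rows 4-7 [a,b,c=001]: 0000  = hex 0
  rows 8-11 [a,b,c=010]: 1010  = hex A
  rows 12-15 [a,b,c=011]: 1010  = hex A
  rows 16-19 [a,b,c=100]: 1111  = hex F
  rows 20-23 [a,b,c=101]: 1111  = hex F
  rows 24-27 [a,b,c=110]: 1111  = hex F
  rows 28-31 [a,b,c=111]: 1111  = hex F
Output column (row 0 .. row 31) = 00000000101010101111111111111111
Output column grouped in 4s = 0000 0000 1010 1010 1111 1111 1111 1111 = 0x00AAFFFF
Convert to decimal digit by digit (value = value*16 + digit):
  0 -> 0
  0*16 + 0 = 0
  0*16 + 10 (A) = 10
  10*16 + 10 (A) = 170
  170*16 + 15 (F) = 2735
  2735*16 + 15 (F) = 43775
  43775*16 + 15 (F) = 700415
  700415*16 + 15 (F) = 11206655
Decimal = 11206655

11206655


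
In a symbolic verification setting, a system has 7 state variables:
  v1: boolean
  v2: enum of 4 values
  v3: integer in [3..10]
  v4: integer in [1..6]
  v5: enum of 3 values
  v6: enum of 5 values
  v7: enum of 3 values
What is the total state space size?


State space = product of domain sizes of all variables.
Domain sizes:
  v1 (boolean): 2
  v2 (enum of 4 values): 4
  v3 (integer in [3..10]): 8
  v4 (integer in [1..6]): 6
  v5 (enum of 3 values): 3
  v6 (enum of 5 values): 5
  v7 (enum of 3 values): 3
Product = 2 * 4 * 8 * 6 * 3 * 5 * 3 = 17280

17280


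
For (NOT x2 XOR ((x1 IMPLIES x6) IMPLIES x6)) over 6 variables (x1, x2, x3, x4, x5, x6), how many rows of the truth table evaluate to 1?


Formula: (NOT x2 XOR ((x1 IMPLIES x6) IMPLIES x6)) over 6 vars (64 rows)
Evaluate each row (x1, x2, x3, x4, x5, x6 as bits, MSB first):
  row 0 [000000]: (NOT 0 XOR ((0 IMPLIES 0) IMPLIES 0)) -> 1
  row 1 [000001]: (NOT 0 XOR ((0 IMPLIES 1) IMPLIES 1)) -> 0
  row 2 [000010]: (NOT 0 XOR ((0 IMPLIES 0) IMPLIES 0)) -> 1
  row 3 [000011]: (NOT 0 XOR ((0 IMPLIES 1) IMPLIES 1)) -> 0
  row 4 [000100]: (NOT 0 XOR ((0 IMPLIES 0) IMPLIES 0)) -> 1
  (every remaining row is evaluated the same way; all 64 results are listed next)
Full result column, 8 rows per line (x1,x2,x3 fixed per line; x4,x5,x6 runs 000..111 left to right):
  rows 0-7 [x1,x2,x3=000]: 10101010  (ones: 4)
  rows 8-15 [x1,x2,x3=001]: 10101010  (ones: 4)
  rows 16-23 [x1,x2,x3=010]: 01010101  (ones: 4)
  rows 24-31 [x1,x2,x3=011]: 01010101  (ones: 4)
  rows 32-39 [x1,x2,x3=100]: 00000000  (ones: 0)
  rows 40-47 [x1,x2,x3=101]: 00000000  (ones: 0)
  rows 48-55 [x1,x2,x3=110]: 11111111  (ones: 8)
  rows 56-63 [x1,x2,x3=111]: 11111111  (ones: 8)
Count of 1-rows = 4+4+4+4+0+0+8+8 = 32

32


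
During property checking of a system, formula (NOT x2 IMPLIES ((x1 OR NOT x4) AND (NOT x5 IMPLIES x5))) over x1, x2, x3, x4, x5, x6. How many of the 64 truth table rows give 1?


Formula: (NOT x2 IMPLIES ((x1 OR NOT x4) AND (NOT x5 IMPLIES x5))) over 6 vars (64 rows)
Evaluate each row (x1, x2, x3, x4, x5, x6 as bits, MSB first):
  row 0 [000000]: (NOT 0 IMPLIES ((0 OR NOT 0) AND (NOT 0 IMPLIES 0))) -> 0
  row 1 [000001]: (NOT 0 IMPLIES ((0 OR NOT 0) AND (NOT 0 IMPLIES 0))) -> 0
  row 2 [000010]: (NOT 0 IMPLIES ((0 OR NOT 0) AND (NOT 1 IMPLIES 1))) -> 1
  row 3 [000011]: (NOT 0 IMPLIES ((0 OR NOT 0) AND (NOT 1 IMPLIES 1))) -> 1
  row 4 [000100]: (NOT 0 IMPLIES ((0 OR NOT 1) AND (NOT 0 IMPLIES 0))) -> 0
  (every remaining row is evaluated the same way; all 64 results are listed next)
Full result column, 8 rows per line (x1,x2,x3 fixed per line; x4,x5,x6 runs 000..111 left to right):
  rows 0-7 [x1,x2,x3=000]: 00110000  (ones: 2)
  rows 8-15 [x1,x2,x3=001]: 00110000  (ones: 2)
  rows 16-23 [x1,x2,x3=010]: 11111111  (ones: 8)
  rows 24-31 [x1,x2,x3=011]: 11111111  (ones: 8)
  rows 32-39 [x1,x2,x3=100]: 00110011  (ones: 4)
  rows 40-47 [x1,x2,x3=101]: 00110011  (ones: 4)
  rows 48-55 [x1,x2,x3=110]: 11111111  (ones: 8)
  rows 56-63 [x1,x2,x3=111]: 11111111  (ones: 8)
Count of 1-rows = 2+2+8+8+4+4+8+8 = 44

44


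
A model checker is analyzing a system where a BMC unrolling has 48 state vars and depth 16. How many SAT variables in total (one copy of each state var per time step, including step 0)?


BMC unrolls to depth k, creating one copy of each state var for steps 0..k.
Step count = 16 + 1 = 17 (steps 0 through 16)
Vars per step = 48
Total = 48 * 17 = 816

816


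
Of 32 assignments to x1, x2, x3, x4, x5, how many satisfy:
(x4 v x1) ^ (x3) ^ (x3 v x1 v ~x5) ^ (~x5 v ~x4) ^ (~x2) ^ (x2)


CNF with 6 clauses over 5 vars (32 assignments).
An assignment satisfies CNF iff every clause has >=1 true literal.
Check each row (bits = x1,x2,x3,x4,x5; clause T/F shown):
  row 0 [00000]: clauses=FFTTTF -> 0
  row 1 [00001]: clauses=FFFTTF -> 0
  row 2 [00010]: clauses=TFTTTF -> 0
  row 3 [00011]: clauses=TFFFTF -> 0
  row 4 [00100]: clauses=FTTTTF -> 0
  row 5 [00101]: clauses=FTTTTF -> 0
  row 6 [00110]: clauses=TTTTTF -> 0
  row 7 [00111]: clauses=TTTFTF -> 0
  row 8 [01000]: clauses=FFTTFT -> 0
  row 9 [01001]: clauses=FFFTFT -> 0
  row 10 [01010]: clauses=TFTTFT -> 0
  row 11 [01011]: clauses=TFFFFT -> 0
  row 12 [01100]: clauses=FTTTFT -> 0
  row 13 [01101]: clauses=FTTTFT -> 0
  row 14 [01110]: clauses=TTTTFT -> 0
  row 15 [01111]: clauses=TTTFFT -> 0
  row 16 [10000]: clauses=TFTTTF -> 0
  row 17 [10001]: clauses=TFTTTF -> 0
  row 18 [10010]: clauses=TFTTTF -> 0
  row 19 [10011]: clauses=TFTFTF -> 0
  row 20 [10100]: clauses=TTTTTF -> 0
  row 21 [10101]: clauses=TTTTTF -> 0
  row 22 [10110]: clauses=TTTTTF -> 0
  row 23 [10111]: clauses=TTTFTF -> 0
  row 24 [11000]: clauses=TFTTFT -> 0
  row 25 [11001]: clauses=TFTTFT -> 0
  row 26 [11010]: clauses=TFTTFT -> 0
  row 27 [11011]: clauses=TFTFFT -> 0
  row 28 [11100]: clauses=TTTTFT -> 0
  row 29 [11101]: clauses=TTTTFT -> 0
  row 30 [11110]: clauses=TTTTFT -> 0
  row 31 [11111]: clauses=TTTFFT -> 0
Full result column, 8 rows per line (x1,x2 fixed per line; x3,x4,x5 runs 000..111 left to right):
  rows 0-7 [x1,x2=00]: 00000000  (ones: 0)
  rows 8-15 [x1,x2=01]: 00000000  (ones: 0)
  rows 16-23 [x1,x2=10]: 00000000  (ones: 0)
  rows 24-31 [x1,x2=11]: 00000000  (ones: 0)
Satisfying assignments = 0+0+0+0 = 0

0


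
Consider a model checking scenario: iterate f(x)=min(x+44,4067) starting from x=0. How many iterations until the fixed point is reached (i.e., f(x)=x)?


Step 1: x=0, cap=4067, increment=44
Step 2: x grows by 44 each step until capped at 4067; fixed point is x=4067
Step 3: iterations = ceil(4067/44) = 93

93


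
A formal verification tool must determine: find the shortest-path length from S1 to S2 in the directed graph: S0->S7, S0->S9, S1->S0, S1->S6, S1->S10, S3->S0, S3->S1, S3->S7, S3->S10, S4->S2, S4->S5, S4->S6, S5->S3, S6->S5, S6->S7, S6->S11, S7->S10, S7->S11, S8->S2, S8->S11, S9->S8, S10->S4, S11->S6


BFS layer-by-layer from S1:
  dist 0: {S1}
  dist 1: {S0, S6, S10}
  dist 2: {S4, S5, S7, S9, S11}
  dist 3: {S2, S3, S8}
  -> S2 reached at distance 3
Shortest path length = 3

3


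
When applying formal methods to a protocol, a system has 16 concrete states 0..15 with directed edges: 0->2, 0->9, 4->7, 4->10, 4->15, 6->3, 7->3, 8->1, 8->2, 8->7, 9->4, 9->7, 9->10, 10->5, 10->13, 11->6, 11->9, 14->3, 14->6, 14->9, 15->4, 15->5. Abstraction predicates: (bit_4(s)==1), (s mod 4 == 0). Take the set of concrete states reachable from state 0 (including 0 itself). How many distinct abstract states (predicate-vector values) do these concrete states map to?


BFS from 0:
Concrete reachable: {0, 2, 3, 4, 5, 7, 9, 10, 13, 15}
Abstract via predicates (bit_4(s)==1), (s mod 4 == 0):
  (0,0) <- {2, 3, 5, 7, 9, 10, 13, 15}
  (0,1) <- {0, 4}
Distinct abstract states = 2

2


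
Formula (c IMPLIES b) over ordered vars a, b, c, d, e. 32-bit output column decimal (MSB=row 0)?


Formula: (c IMPLIES b) over a, b, c, d, e (32 rows)
Evaluate each row (bits = a,b,c,d,e, MSB first):
  row 0 [00000]: (0 IMPLIES 0) -> 1
  row 1 [00001]: (0 IMPLIES 0) -> 1
  row 2 [00010]: (0 IMPLIES 0) -> 1
  row 3 [00011]: (0 IMPLIES 0) -> 1
  row 4 [00100]: (1 IMPLIES 0) -> 0
  row 5 [00101]: (1 IMPLIES 0) -> 0
  row 6 [00110]: (1 IMPLIES 0) -> 0
  row 7 [00111]: (1 IMPLIES 0) -> 0
  row 8 [01000]: (0 IMPLIES 1) -> 1
  row 9 [01001]: (0 IMPLIES 1) -> 1
  row 10 [01010]: (0 IMPLIES 1) -> 1
  row 11 [01011]: (0 IMPLIES 1) -> 1
  row 12 [01100]: (1 IMPLIES 1) -> 1
  row 13 [01101]: (1 IMPLIES 1) -> 1
  row 14 [01110]: (1 IMPLIES 1) -> 1
  row 15 [01111]: (1 IMPLIES 1) -> 1
  row 16 [10000]: (0 IMPLIES 0) -> 1
  row 17 [10001]: (0 IMPLIES 0) -> 1
  row 18 [10010]: (0 IMPLIES 0) -> 1
  row 19 [10011]: (0 IMPLIES 0) -> 1
  row 20 [10100]: (1 IMPLIES 0) -> 0
  row 21 [10101]: (1 IMPLIES 0) -> 0
  row 22 [10110]: (1 IMPLIES 0) -> 0
  row 23 [10111]: (1 IMPLIES 0) -> 0
  row 24 [11000]: (0 IMPLIES 1) -> 1
  row 25 [11001]: (0 IMPLIES 1) -> 1
  row 26 [11010]: (0 IMPLIES 1) -> 1
  row 27 [11011]: (0 IMPLIES 1) -> 1
  row 28 [11100]: (1 IMPLIES 1) -> 1
  row 29 [11101]: (1 IMPLIES 1) -> 1
  row 30 [11110]: (1 IMPLIES 1) -> 1
  row 31 [11111]: (1 IMPLIES 1) -> 1
Full result column, 4 rows per line (a,b,c fixed per line; d,e runs 00..11 left to right):
  rows 0-3 [a,b,c=000]: 1111  = hex F
  rows 4-7 [a,b,c=001]: 0000  = hex 0
  rows 8-11 [a,b,c=010]: 1111  = hex F
  rows 12-15 [a,b,c=011]: 1111  = hex F
  rows 16-19 [a,b,c=100]: 1111  = hex F
  rows 20-23 [a,b,c=101]: 0000  = hex 0
  rows 24-27 [a,b,c=110]: 1111  = hex F
  rows 28-31 [a,b,c=111]: 1111  = hex F
Output column (row 0 .. row 31) = 11110000111111111111000011111111
Output column grouped in 4s = 1111 0000 1111 1111 1111 0000 1111 1111 = 0xF0FFF0FF
Convert to decimal digit by digit (value = value*16 + digit):
  F -> 15
  15*16 + 0 = 240
  240*16 + 15 (F) = 3855
  3855*16 + 15 (F) = 61695
  61695*16 + 15 (F) = 987135
  987135*16 + 0 = 15794160
  15794160*16 + 15 (F) = 252706575
  252706575*16 + 15 (F) = 4043305215
Decimal = 4043305215

4043305215


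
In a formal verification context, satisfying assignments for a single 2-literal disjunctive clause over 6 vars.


Step 1: Total=2^6=64
Step 2: Unsat when all 2 false: 2^4=16
Step 3: Sat=64-16=48

48


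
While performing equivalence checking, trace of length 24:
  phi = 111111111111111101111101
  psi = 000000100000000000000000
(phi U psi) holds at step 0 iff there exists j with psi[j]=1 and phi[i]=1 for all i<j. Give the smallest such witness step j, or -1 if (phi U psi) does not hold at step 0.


(phi U psi) at 0: need smallest j with psi[j]=1 and phi[i]=1 for all i in [0,j).
Scan from step 0:
  step 0: phi=1, psi=0 -> continue
  step 1: phi=1, psi=0 -> continue
  step 2: phi=1, psi=0 -> continue
  step 3: phi=1, psi=0 -> continue
  step 6: psi=1 and phi held for [0,6) -> witness found
Witness step = 6

6


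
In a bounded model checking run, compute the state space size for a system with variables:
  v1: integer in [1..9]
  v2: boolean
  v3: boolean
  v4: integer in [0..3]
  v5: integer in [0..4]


State space = product of domain sizes of all variables.
Domain sizes:
  v1 (integer in [1..9]): 9
  v2 (boolean): 2
  v3 (boolean): 2
  v4 (integer in [0..3]): 4
  v5 (integer in [0..4]): 5
Product = 9 * 2 * 2 * 4 * 5 = 720

720


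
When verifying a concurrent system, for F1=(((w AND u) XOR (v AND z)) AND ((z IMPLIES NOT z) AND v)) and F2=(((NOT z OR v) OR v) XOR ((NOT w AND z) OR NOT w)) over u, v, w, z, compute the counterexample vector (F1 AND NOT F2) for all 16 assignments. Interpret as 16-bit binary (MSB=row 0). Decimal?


F1 = (((w AND u) XOR (v AND z)) AND ((z IMPLIES NOT z) AND v))
F2 = (((NOT z OR v) OR v) XOR ((NOT w AND z) OR NOT w))
Counterexample to F1=>F2 is where F1=1 and F2=0.
Evaluate each row (bits = u,v,w,z, MSB first):
  row 0 [0000]: F1=0 F2=0 -> F1&~F2 -> 0
  row 1 [0001]: F1=0 F2=1 -> F1&~F2 -> 0
  row 2 [0010]: F1=0 F2=1 -> F1&~F2 -> 0
  row 3 [0011]: F1=0 F2=0 -> F1&~F2 -> 0
  row 4 [0100]: F1=0 F2=0 -> F1&~F2 -> 0
  row 5 [0101]: F1=0 F2=0 -> F1&~F2 -> 0
  row 6 [0110]: F1=0 F2=1 -> F1&~F2 -> 0
  row 7 [0111]: F1=0 F2=1 -> F1&~F2 -> 0
  row 8 [1000]: F1=0 F2=0 -> F1&~F2 -> 0
  row 9 [1001]: F1=0 F2=1 -> F1&~F2 -> 0
  row 10 [1010]: F1=0 F2=1 -> F1&~F2 -> 0
  row 11 [1011]: F1=0 F2=0 -> F1&~F2 -> 0
  row 12 [1100]: F1=0 F2=0 -> F1&~F2 -> 0
  row 13 [1101]: F1=0 F2=0 -> F1&~F2 -> 0
  row 14 [1110]: F1=1 F2=1 -> F1&~F2 -> 0
  row 15 [1111]: F1=0 F2=1 -> F1&~F2 -> 0
Full result column, 4 rows per line (u,v fixed per line; w,z runs 00..11 left to right):
  rows 0-3 [u,v=00]: 0000  = hex 0
  rows 4-7 [u,v=01]: 0000  = hex 0
  rows 8-11 [u,v=10]: 0000  = hex 0
  rows 12-15 [u,v=11]: 0000  = hex 0
Counterexample vector (row 0 .. row 15) = 0000000000000000
Output column grouped in 4s = 0000 0000 0000 0000 = 0x0000
Convert to decimal digit by digit (value = value*16 + digit):
  0 -> 0
  0*16 + 0 = 0
  0*16 + 0 = 0
  0*16 + 0 = 0
Decimal = 0

0


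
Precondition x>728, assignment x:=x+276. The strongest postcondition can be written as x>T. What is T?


Formula: sp(P, x:=E) = exists old_x. (x = E[old_x/x]) AND P[old_x/x] (old_x is the value of x before the assignment; eliminate old_x by solving x = E[old_x/x] for old_x)
Step 1: Precondition P: x>728, i.e. old_x > 728
Step 2: Assignment gives x = old_x + 276, so old_x = x - 276
Step 3: Substitute into P: x - 276 > 728
Step 4: Simplify: x > 728+276 = 1004

1004


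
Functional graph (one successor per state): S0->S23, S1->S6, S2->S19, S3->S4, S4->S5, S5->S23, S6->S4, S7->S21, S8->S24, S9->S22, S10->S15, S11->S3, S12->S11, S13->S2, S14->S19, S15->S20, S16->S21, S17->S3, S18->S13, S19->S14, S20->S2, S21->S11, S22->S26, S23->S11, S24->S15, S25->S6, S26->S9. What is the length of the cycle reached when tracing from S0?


Trace from S0 until a state repeats:
  S0 -> S23 -> S11 -> S3 -> S4 -> S5 -> S23
S23 first seen at step 1, revisited at step 6.
Cycle length = 6 - 1 = 5

5


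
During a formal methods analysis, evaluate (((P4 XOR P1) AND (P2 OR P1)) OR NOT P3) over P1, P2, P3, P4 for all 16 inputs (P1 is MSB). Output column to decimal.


Formula: (((P4 XOR P1) AND (P2 OR P1)) OR NOT P3) over P1, P2, P3, P4 (16 rows)
Evaluate each row (bits = P1,P2,P3,P4, MSB first):
  row 0 [0000]: (((0 XOR 0) AND (0 OR 0)) OR NOT 0) -> 1
  row 1 [0001]: (((1 XOR 0) AND (0 OR 0)) OR NOT 0) -> 1
  row 2 [0010]: (((0 XOR 0) AND (0 OR 0)) OR NOT 1) -> 0
  row 3 [0011]: (((1 XOR 0) AND (0 OR 0)) OR NOT 1) -> 0
  row 4 [0100]: (((0 XOR 0) AND (1 OR 0)) OR NOT 0) -> 1
  row 5 [0101]: (((1 XOR 0) AND (1 OR 0)) OR NOT 0) -> 1
  row 6 [0110]: (((0 XOR 0) AND (1 OR 0)) OR NOT 1) -> 0
  row 7 [0111]: (((1 XOR 0) AND (1 OR 0)) OR NOT 1) -> 1
  row 8 [1000]: (((0 XOR 1) AND (0 OR 1)) OR NOT 0) -> 1
  row 9 [1001]: (((1 XOR 1) AND (0 OR 1)) OR NOT 0) -> 1
  row 10 [1010]: (((0 XOR 1) AND (0 OR 1)) OR NOT 1) -> 1
  row 11 [1011]: (((1 XOR 1) AND (0 OR 1)) OR NOT 1) -> 0
  row 12 [1100]: (((0 XOR 1) AND (1 OR 1)) OR NOT 0) -> 1
  row 13 [1101]: (((1 XOR 1) AND (1 OR 1)) OR NOT 0) -> 1
  row 14 [1110]: (((0 XOR 1) AND (1 OR 1)) OR NOT 1) -> 1
  row 15 [1111]: (((1 XOR 1) AND (1 OR 1)) OR NOT 1) -> 0
Full result column, 4 rows per line (P1,P2 fixed per line; P3,P4 runs 00..11 left to right):
  rows 0-3 [P1,P2=00]: 1100  = hex C
  rows 4-7 [P1,P2=01]: 1101  = hex D
  rows 8-11 [P1,P2=10]: 1110  = hex E
  rows 12-15 [P1,P2=11]: 1110  = hex E
Output column (row 0 .. row 15) = 1100110111101110
Output column grouped in 4s = 1100 1101 1110 1110 = 0xCDEE
Convert to decimal digit by digit (value = value*16 + digit):
  C -> 12
  12*16 + 13 (D) = 205
  205*16 + 14 (E) = 3294
  3294*16 + 14 (E) = 52718
Decimal = 52718

52718


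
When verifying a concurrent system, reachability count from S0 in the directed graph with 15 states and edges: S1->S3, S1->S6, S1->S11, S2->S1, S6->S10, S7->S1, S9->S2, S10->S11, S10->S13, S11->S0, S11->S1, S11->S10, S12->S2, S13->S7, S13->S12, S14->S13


BFS from S0:
  layer 0: {S0}
Reachable set: {S0}
Count = 1

1


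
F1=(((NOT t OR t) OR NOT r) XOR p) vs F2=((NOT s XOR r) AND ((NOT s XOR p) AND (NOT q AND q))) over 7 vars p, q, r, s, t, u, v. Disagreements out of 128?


F1 = (((NOT t OR t) OR NOT r) XOR p)
F2 = ((NOT s XOR r) AND ((NOT s XOR p) AND (NOT q AND q)))
Evaluate both on each of 128 rows (bits = p,q,r,s,t,u,v):
  row 0 [0000000]: F1=1 F2=0 (differ) -> 1
  row 1 [0000001]: F1=1 F2=0 (differ) -> 1
  row 2 [0000010]: F1=1 F2=0 (differ) -> 1
  row 3 [0000011]: F1=1 F2=0 (differ) -> 1
  row 4 [0000100]: F1=1 F2=0 (differ) -> 1
  (every remaining row is evaluated the same way; all 128 results are listed next)
Full result column, 8 rows per line (p,q,r,s fixed per line; t,u,v runs 000..111 left to right):
  rows 0-7 [p,q,r,s=0000]: 11111111  (ones: 8)
  rows 8-15 [p,q,r,s=0001]: 11111111  (ones: 8)
  rows 16-23 [p,q,r,s=0010]: 11111111  (ones: 8)
  rows 24-31 [p,q,r,s=0011]: 11111111  (ones: 8)
  rows 32-39 [p,q,r,s=0100]: 11111111  (ones: 8)
  rows 40-47 [p,q,r,s=0101]: 11111111  (ones: 8)
  rows 48-55 [p,q,r,s=0110]: 11111111  (ones: 8)
  rows 56-63 [p,q,r,s=0111]: 11111111  (ones: 8)
  rows 64-71 [p,q,r,s=1000]: 00000000  (ones: 0)
  rows 72-79 [p,q,r,s=1001]: 00000000  (ones: 0)
  rows 80-87 [p,q,r,s=1010]: 00000000  (ones: 0)
  rows 88-95 [p,q,r,s=1011]: 00000000  (ones: 0)
  rows 96-103 [p,q,r,s=1100]: 00000000  (ones: 0)
  rows 104-111 [p,q,r,s=1101]: 00000000  (ones: 0)
  rows 112-119 [p,q,r,s=1110]: 00000000  (ones: 0)
  rows 120-127 [p,q,r,s=1111]: 00000000  (ones: 0)
Disagreements = 8+8+8+8+8+8+8+8+0+0+0+0+0+0+0+0 = 64

64


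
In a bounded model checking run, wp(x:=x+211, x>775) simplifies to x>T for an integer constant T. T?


Formula: wp(x:=E, P) = P[E/x] (substitute E for x in postcondition)
Step 1: Postcondition: x>775
Step 2: Substitute x+211 for x: x+211>775
Step 3: Solve for x: x > 775-211 = 564

564


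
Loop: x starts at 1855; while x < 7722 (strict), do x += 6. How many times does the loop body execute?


Step 1: x goes from 1855 toward 7722 by 6; the body runs while x<7722, so iterations = ceil((bound-start)/step)
Step 2: Distance=5867
Step 3: ceil(5867/6)=978

978


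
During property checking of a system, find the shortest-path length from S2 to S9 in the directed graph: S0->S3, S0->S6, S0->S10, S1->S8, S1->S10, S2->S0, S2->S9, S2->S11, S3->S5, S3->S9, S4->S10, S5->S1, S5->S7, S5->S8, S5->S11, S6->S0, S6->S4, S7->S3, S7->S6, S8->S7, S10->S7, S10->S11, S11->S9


BFS layer-by-layer from S2:
  dist 0: {S2}
  dist 1: {S0, S9, S11}
  -> S9 reached at distance 1
Shortest path length = 1

1


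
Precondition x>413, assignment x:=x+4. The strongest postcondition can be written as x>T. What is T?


Formula: sp(P, x:=E) = exists old_x. (x = E[old_x/x]) AND P[old_x/x] (old_x is the value of x before the assignment; eliminate old_x by solving x = E[old_x/x] for old_x)
Step 1: Precondition P: x>413, i.e. old_x > 413
Step 2: Assignment gives x = old_x + 4, so old_x = x - 4
Step 3: Substitute into P: x - 4 > 413
Step 4: Simplify: x > 413+4 = 417

417


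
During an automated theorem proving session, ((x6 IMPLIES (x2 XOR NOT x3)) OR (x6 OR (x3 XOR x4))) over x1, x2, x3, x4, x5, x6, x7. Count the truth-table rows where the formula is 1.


Formula: ((x6 IMPLIES (x2 XOR NOT x3)) OR (x6 OR (x3 XOR x4))) over 7 vars (128 rows)
Evaluate each row (x1, x2, x3, x4, x5, x6, x7 as bits, MSB first):
  row 0 [0000000]: ((0 IMPLIES (0 XOR NOT 0)) OR (0 OR (0 XOR 0))) -> 1
  row 1 [0000001]: ((0 IMPLIES (0 XOR NOT 0)) OR (0 OR (0 XOR 0))) -> 1
  row 2 [0000010]: ((1 IMPLIES (0 XOR NOT 0)) OR (1 OR (0 XOR 0))) -> 1
  row 3 [0000011]: ((1 IMPLIES (0 XOR NOT 0)) OR (1 OR (0 XOR 0))) -> 1
  row 4 [0000100]: ((0 IMPLIES (0 XOR NOT 0)) OR (0 OR (0 XOR 0))) -> 1
  (every remaining row is evaluated the same way; all 128 results are listed next)
Full result column, 8 rows per line (x1,x2,x3,x4 fixed per line; x5,x6,x7 runs 000..111 left to right):
  rows 0-7 [x1,x2,x3,x4=0000]: 11111111  (ones: 8)
  rows 8-15 [x1,x2,x3,x4=0001]: 11111111  (ones: 8)
  rows 16-23 [x1,x2,x3,x4=0010]: 11111111  (ones: 8)
  rows 24-31 [x1,x2,x3,x4=0011]: 11111111  (ones: 8)
  rows 32-39 [x1,x2,x3,x4=0100]: 11111111  (ones: 8)
  rows 40-47 [x1,x2,x3,x4=0101]: 11111111  (ones: 8)
  rows 48-55 [x1,x2,x3,x4=0110]: 11111111  (ones: 8)
  rows 56-63 [x1,x2,x3,x4=0111]: 11111111  (ones: 8)
  rows 64-71 [x1,x2,x3,x4=1000]: 11111111  (ones: 8)
  rows 72-79 [x1,x2,x3,x4=1001]: 11111111  (ones: 8)
  rows 80-87 [x1,x2,x3,x4=1010]: 11111111  (ones: 8)
  rows 88-95 [x1,x2,x3,x4=1011]: 11111111  (ones: 8)
  rows 96-103 [x1,x2,x3,x4=1100]: 11111111  (ones: 8)
  rows 104-111 [x1,x2,x3,x4=1101]: 11111111  (ones: 8)
  rows 112-119 [x1,x2,x3,x4=1110]: 11111111  (ones: 8)
  rows 120-127 [x1,x2,x3,x4=1111]: 11111111  (ones: 8)
Count of 1-rows = 8+8+8+8+8+8+8+8+8+8+8+8+8+8+8+8 = 128

128


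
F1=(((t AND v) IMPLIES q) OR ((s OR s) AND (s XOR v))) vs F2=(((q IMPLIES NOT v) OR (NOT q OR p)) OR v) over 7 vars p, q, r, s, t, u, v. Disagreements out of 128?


F1 = (((t AND v) IMPLIES q) OR ((s OR s) AND (s XOR v)))
F2 = (((q IMPLIES NOT v) OR (NOT q OR p)) OR v)
Evaluate both on each of 128 rows (bits = p,q,r,s,t,u,v):
  row 0 [0000000]: F1=1 F2=1 -> 0
  row 1 [0000001]: F1=1 F2=1 -> 0
  row 2 [0000010]: F1=1 F2=1 -> 0
  row 3 [0000011]: F1=1 F2=1 -> 0
  row 4 [0000100]: F1=1 F2=1 -> 0
  (every remaining row is evaluated the same way; all 128 results are listed next)
Full result column, 8 rows per line (p,q,r,s fixed per line; t,u,v runs 000..111 left to right):
  rows 0-7 [p,q,r,s=0000]: 00000101  (ones: 2)
  rows 8-15 [p,q,r,s=0001]: 00000101  (ones: 2)
  rows 16-23 [p,q,r,s=0010]: 00000101  (ones: 2)
  rows 24-31 [p,q,r,s=0011]: 00000101  (ones: 2)
  rows 32-39 [p,q,r,s=0100]: 00000000  (ones: 0)
  rows 40-47 [p,q,r,s=0101]: 00000000  (ones: 0)
  rows 48-55 [p,q,r,s=0110]: 00000000  (ones: 0)
  rows 56-63 [p,q,r,s=0111]: 00000000  (ones: 0)
  rows 64-71 [p,q,r,s=1000]: 00000101  (ones: 2)
  rows 72-79 [p,q,r,s=1001]: 00000101  (ones: 2)
  rows 80-87 [p,q,r,s=1010]: 00000101  (ones: 2)
  rows 88-95 [p,q,r,s=1011]: 00000101  (ones: 2)
  rows 96-103 [p,q,r,s=1100]: 00000000  (ones: 0)
  rows 104-111 [p,q,r,s=1101]: 00000000  (ones: 0)
  rows 112-119 [p,q,r,s=1110]: 00000000  (ones: 0)
  rows 120-127 [p,q,r,s=1111]: 00000000  (ones: 0)
Disagreements = 2+2+2+2+0+0+0+0+2+2+2+2+0+0+0+0 = 16

16


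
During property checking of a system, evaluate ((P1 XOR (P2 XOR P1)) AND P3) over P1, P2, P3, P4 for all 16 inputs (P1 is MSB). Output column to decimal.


Formula: ((P1 XOR (P2 XOR P1)) AND P3) over P1, P2, P3, P4 (16 rows)
Evaluate each row (bits = P1,P2,P3,P4, MSB first):
  row 0 [0000]: ((0 XOR (0 XOR 0)) AND 0) -> 0
  row 1 [0001]: ((0 XOR (0 XOR 0)) AND 0) -> 0
  row 2 [0010]: ((0 XOR (0 XOR 0)) AND 1) -> 0
  row 3 [0011]: ((0 XOR (0 XOR 0)) AND 1) -> 0
  row 4 [0100]: ((0 XOR (1 XOR 0)) AND 0) -> 0
  row 5 [0101]: ((0 XOR (1 XOR 0)) AND 0) -> 0
  row 6 [0110]: ((0 XOR (1 XOR 0)) AND 1) -> 1
  row 7 [0111]: ((0 XOR (1 XOR 0)) AND 1) -> 1
  row 8 [1000]: ((1 XOR (0 XOR 1)) AND 0) -> 0
  row 9 [1001]: ((1 XOR (0 XOR 1)) AND 0) -> 0
  row 10 [1010]: ((1 XOR (0 XOR 1)) AND 1) -> 0
  row 11 [1011]: ((1 XOR (0 XOR 1)) AND 1) -> 0
  row 12 [1100]: ((1 XOR (1 XOR 1)) AND 0) -> 0
  row 13 [1101]: ((1 XOR (1 XOR 1)) AND 0) -> 0
  row 14 [1110]: ((1 XOR (1 XOR 1)) AND 1) -> 1
  row 15 [1111]: ((1 XOR (1 XOR 1)) AND 1) -> 1
Full result column, 4 rows per line (P1,P2 fixed per line; P3,P4 runs 00..11 left to right):
  rows 0-3 [P1,P2=00]: 0000  = hex 0
  rows 4-7 [P1,P2=01]: 0011  = hex 3
  rows 8-11 [P1,P2=10]: 0000  = hex 0
  rows 12-15 [P1,P2=11]: 0011  = hex 3
Output column (row 0 .. row 15) = 0000001100000011
Output column grouped in 4s = 0000 0011 0000 0011 = 0x0303
Convert to decimal digit by digit (value = value*16 + digit):
  0 -> 0
  0*16 + 3 = 3
  3*16 + 0 = 48
  48*16 + 3 = 771
Decimal = 771

771


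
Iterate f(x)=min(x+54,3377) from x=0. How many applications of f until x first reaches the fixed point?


Step 1: x=0, cap=3377, increment=54
Step 2: x grows by 54 each step until capped at 3377; fixed point is x=3377
Step 3: iterations = ceil(3377/54) = 63

63


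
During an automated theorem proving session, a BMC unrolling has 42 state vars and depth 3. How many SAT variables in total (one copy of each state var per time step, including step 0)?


BMC unrolls to depth k, creating one copy of each state var for steps 0..k.
Step count = 3 + 1 = 4 (steps 0 through 3)
Vars per step = 42
Total = 42 * 4 = 168

168


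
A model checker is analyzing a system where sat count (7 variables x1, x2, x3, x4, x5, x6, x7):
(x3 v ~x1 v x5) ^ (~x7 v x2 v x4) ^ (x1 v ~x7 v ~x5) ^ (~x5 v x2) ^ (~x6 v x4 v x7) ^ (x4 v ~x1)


CNF with 6 clauses over 7 vars (128 assignments).
An assignment satisfies CNF iff every clause has >=1 true literal.
Check each row (bits = x1,x2,x3,x4,x5,x6,x7; clause T/F shown):
  row 0 [0000000]: clauses=TTTTTT -> 1
  row 1 [0000001]: clauses=TFTTTT -> 0
  row 2 [0000010]: clauses=TTTTFT -> 0
  row 3 [0000011]: clauses=TFTTTT -> 0
  row 4 [0000100]: clauses=TTTFTT -> 0
  (every remaining row is evaluated the same way; all 128 results are listed next)
Full result column, 8 rows per line (x1,x2,x3,x4 fixed per line; x5,x6,x7 runs 000..111 left to right):
  rows 0-7 [x1,x2,x3,x4=0000]: 10000000  (ones: 1)
  rows 8-15 [x1,x2,x3,x4=0001]: 11110000  (ones: 4)
  rows 16-23 [x1,x2,x3,x4=0010]: 10000000  (ones: 1)
  rows 24-31 [x1,x2,x3,x4=0011]: 11110000  (ones: 4)
  rows 32-39 [x1,x2,x3,x4=0100]: 11011000  (ones: 4)
  rows 40-47 [x1,x2,x3,x4=0101]: 11111010  (ones: 6)
  rows 48-55 [x1,x2,x3,x4=0110]: 11011000  (ones: 4)
  rows 56-63 [x1,x2,x3,x4=0111]: 11111010  (ones: 6)
  rows 64-71 [x1,x2,x3,x4=1000]: 00000000  (ones: 0)
  rows 72-79 [x1,x2,x3,x4=1001]: 00000000  (ones: 0)
  rows 80-87 [x1,x2,x3,x4=1010]: 00000000  (ones: 0)
  rows 88-95 [x1,x2,x3,x4=1011]: 11110000  (ones: 4)
  rows 96-103 [x1,x2,x3,x4=1100]: 00000000  (ones: 0)
  rows 104-111 [x1,x2,x3,x4=1101]: 00001111  (ones: 4)
  rows 112-119 [x1,x2,x3,x4=1110]: 00000000  (ones: 0)
  rows 120-127 [x1,x2,x3,x4=1111]: 11111111  (ones: 8)
Satisfying assignments = 1+4+1+4+4+6+4+6+0+0+0+4+0+4+0+8 = 46

46
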